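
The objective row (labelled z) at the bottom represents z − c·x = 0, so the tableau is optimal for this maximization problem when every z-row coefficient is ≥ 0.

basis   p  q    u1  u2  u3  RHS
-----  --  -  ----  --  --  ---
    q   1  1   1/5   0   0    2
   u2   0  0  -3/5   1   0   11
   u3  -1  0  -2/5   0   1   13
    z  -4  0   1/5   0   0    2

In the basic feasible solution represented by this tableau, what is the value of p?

p is not in the basis, so in the current basic feasible solution p = 0.

0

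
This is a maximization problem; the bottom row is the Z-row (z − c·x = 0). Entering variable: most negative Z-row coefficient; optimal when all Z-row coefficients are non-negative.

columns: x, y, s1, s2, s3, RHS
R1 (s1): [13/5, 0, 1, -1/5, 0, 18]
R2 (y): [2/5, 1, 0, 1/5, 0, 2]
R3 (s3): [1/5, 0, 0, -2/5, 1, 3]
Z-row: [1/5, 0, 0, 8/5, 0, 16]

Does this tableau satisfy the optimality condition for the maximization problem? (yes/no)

yes

Every Z-row coefficient is ≥ 0, so the tableau is optimal.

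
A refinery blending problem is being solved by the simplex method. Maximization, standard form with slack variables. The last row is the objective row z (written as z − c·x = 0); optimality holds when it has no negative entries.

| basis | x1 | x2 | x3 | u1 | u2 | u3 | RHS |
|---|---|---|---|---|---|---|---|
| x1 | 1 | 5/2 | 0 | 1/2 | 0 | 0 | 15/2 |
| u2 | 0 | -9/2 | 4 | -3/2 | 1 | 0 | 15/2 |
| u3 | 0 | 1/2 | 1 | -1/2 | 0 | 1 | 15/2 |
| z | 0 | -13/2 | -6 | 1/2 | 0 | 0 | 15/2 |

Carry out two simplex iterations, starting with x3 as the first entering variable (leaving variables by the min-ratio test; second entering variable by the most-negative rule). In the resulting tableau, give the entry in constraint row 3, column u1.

Ratio test on column x3 — row 1: entry 0 ≤ 0; row 2: (15/2)/4 = 15/8; row 3: (15/2)/1 = 15/2. Minimum is 15/8 at row 2 (u2 leaves); pivot element 4.
Divide row 2 by 4; eliminate column x3 from the other rows.
Second iteration: most negative z-row entry is -53/4 in column x2, so x2 enters.
Ratio test on column x2 — row 1: (15/2)/(5/2) = 3; row 2: entry -9/8 ≤ 0; row 3: (45/8)/(13/8) = 45/13. Minimum is 3 at row 1 (x1 leaves); pivot element 5/2.
Divide row 1 by 5/2; eliminate column x2 from the other rows.
After both pivots, the entry at constraint row 3, column u1 is -9/20.

-9/20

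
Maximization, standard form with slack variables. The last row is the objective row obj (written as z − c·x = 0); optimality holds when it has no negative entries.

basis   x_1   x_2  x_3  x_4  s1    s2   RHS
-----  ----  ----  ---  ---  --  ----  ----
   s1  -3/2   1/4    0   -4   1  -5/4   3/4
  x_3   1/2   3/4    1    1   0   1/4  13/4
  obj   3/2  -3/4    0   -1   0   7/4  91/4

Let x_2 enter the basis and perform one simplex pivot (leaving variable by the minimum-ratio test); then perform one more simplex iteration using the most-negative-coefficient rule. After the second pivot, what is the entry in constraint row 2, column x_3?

Ratio test on column x_2 — row 1: (3/4)/(1/4) = 3; row 2: (13/4)/(3/4) = 13/3. Minimum is 3 at row 1 (s1 leaves); pivot element 1/4.
Divide row 1 by 1/4; eliminate column x_2 from the other rows.
Second iteration: most negative obj-row entry is -13 in column x_4, so x_4 enters.
Ratio test on column x_4 — row 1: entry -16 ≤ 0; row 2: 1/13 = 1/13. Minimum is 1/13 at row 2 (x_3 leaves); pivot element 13.
Divide row 2 by 13; eliminate column x_4 from the other rows.
After both pivots, the entry at constraint row 2, column x_3 is 1/13.

1/13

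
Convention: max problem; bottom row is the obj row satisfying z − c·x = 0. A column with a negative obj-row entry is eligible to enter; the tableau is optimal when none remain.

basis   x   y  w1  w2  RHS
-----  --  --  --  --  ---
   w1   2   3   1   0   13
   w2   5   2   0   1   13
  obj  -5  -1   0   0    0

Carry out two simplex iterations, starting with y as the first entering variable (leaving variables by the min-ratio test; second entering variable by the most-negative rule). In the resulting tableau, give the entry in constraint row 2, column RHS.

13/11

Ratio test on column y — row 1: 13/3 = 13/3; row 2: 13/2 = 13/2. Minimum is 13/3 at row 1 (w1 leaves); pivot element 3.
Divide row 1 by 3; eliminate column y from the other rows.
Second iteration: most negative obj-row entry is -13/3 in column x, so x enters.
Ratio test on column x — row 1: (13/3)/(2/3) = 13/2; row 2: (13/3)/(11/3) = 13/11. Minimum is 13/11 at row 2 (w2 leaves); pivot element 11/3.
Divide row 2 by 11/3; eliminate column x from the other rows.
After both pivots, the entry at constraint row 2, column RHS is 13/11.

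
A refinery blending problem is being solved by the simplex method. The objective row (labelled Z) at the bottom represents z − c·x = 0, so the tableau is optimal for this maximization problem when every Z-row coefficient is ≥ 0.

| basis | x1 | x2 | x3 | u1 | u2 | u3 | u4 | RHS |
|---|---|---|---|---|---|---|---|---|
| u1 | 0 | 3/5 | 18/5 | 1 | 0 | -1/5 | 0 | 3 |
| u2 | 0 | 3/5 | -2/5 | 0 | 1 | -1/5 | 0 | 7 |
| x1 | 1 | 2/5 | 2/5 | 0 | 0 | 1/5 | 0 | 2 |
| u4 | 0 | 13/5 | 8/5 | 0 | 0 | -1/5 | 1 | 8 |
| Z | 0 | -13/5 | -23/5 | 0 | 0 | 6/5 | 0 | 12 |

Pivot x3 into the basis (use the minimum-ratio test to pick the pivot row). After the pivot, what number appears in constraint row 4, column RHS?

Ratio test on column x3 — row 1: 3/(18/5) = 5/6; row 2: entry -2/5 ≤ 0; row 3: 2/(2/5) = 5; row 4: 8/(8/5) = 5. Minimum is 5/6 at row 1 (u1 leaves); pivot element 18/5.
Divide row 1 by 18/5; eliminate column x3 from the other rows.
Row 4 update in column RHS: 8 − (8/5)·(5/6) = 20/3.

20/3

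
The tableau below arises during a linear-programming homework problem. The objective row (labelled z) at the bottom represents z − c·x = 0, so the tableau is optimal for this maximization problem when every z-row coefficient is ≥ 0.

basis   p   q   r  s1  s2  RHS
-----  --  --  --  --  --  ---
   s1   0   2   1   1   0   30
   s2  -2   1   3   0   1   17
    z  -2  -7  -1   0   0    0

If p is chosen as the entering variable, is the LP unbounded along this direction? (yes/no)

yes

Every constraint-row entry in column p is ≤ 0, so increasing p is unbounded.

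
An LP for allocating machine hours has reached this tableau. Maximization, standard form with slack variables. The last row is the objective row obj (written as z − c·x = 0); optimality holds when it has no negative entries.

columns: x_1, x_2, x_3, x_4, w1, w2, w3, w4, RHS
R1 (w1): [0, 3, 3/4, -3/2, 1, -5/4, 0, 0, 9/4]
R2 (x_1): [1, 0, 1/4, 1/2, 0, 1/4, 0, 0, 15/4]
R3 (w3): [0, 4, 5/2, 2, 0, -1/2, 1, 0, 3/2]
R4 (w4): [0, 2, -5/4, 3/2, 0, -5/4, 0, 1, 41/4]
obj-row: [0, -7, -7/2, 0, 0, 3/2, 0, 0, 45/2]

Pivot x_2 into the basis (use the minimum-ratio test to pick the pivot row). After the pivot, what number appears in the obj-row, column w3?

Ratio test on column x_2 — row 1: (9/4)/3 = 3/4; row 2: entry 0 ≤ 0; row 3: (3/2)/4 = 3/8; row 4: (41/4)/2 = 41/8. Minimum is 3/8 at row 3 (w3 leaves); pivot element 4.
Divide row 3 by 4; eliminate column x_2 from the other rows.
obj-row update in column w3: 0 − (-7)·(1/4) = 7/4.

7/4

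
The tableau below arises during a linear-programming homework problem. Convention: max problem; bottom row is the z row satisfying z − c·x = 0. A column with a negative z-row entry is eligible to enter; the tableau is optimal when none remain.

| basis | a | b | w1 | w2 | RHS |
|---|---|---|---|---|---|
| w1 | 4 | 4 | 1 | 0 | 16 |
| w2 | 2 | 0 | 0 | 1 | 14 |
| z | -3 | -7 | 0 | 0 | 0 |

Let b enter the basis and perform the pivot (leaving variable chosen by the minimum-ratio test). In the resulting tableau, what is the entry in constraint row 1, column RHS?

Ratio test on column b — row 1: 16/4 = 4; row 2: entry 0 ≤ 0. Minimum is 4 at row 1 (w1 leaves); pivot element 4.
Divide row 1 by 4; eliminate column b from the other rows.
In the new row 1, the RHS entry is the old entry divided by the pivot: 16/4 = 4.

4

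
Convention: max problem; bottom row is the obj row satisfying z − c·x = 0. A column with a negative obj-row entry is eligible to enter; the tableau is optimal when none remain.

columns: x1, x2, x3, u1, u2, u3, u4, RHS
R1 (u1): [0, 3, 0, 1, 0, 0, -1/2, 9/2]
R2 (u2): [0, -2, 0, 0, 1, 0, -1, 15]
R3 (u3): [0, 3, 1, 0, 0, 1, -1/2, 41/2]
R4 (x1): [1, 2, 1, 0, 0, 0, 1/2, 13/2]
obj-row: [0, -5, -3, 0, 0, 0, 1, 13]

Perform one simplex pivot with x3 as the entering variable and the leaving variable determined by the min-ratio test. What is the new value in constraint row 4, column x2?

2

Ratio test on column x3 — row 1: entry 0 ≤ 0; row 2: entry 0 ≤ 0; row 3: (41/2)/1 = 41/2; row 4: (13/2)/1 = 13/2. Minimum is 13/2 at row 4 (x1 leaves); pivot element 1.
Divide row 4 by 1; eliminate column x3 from the other rows.
In the new row 4, the x2 entry is the old entry divided by the pivot: 2/1 = 2.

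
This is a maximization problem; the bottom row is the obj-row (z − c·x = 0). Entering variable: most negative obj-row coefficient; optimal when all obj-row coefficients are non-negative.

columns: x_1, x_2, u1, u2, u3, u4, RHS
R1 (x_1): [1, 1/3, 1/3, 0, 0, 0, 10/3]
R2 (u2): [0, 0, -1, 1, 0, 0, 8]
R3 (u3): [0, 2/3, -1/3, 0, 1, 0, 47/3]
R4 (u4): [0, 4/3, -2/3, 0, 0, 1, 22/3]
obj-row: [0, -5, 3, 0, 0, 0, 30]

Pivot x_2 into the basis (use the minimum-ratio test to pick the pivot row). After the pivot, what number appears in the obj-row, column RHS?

Ratio test on column x_2 — row 1: (10/3)/(1/3) = 10; row 2: entry 0 ≤ 0; row 3: (47/3)/(2/3) = 47/2; row 4: (22/3)/(4/3) = 11/2. Minimum is 11/2 at row 4 (u4 leaves); pivot element 4/3.
Divide row 4 by 4/3; eliminate column x_2 from the other rows.
obj-row update in column RHS: 30 − (-5)·(11/2) = 115/2.

115/2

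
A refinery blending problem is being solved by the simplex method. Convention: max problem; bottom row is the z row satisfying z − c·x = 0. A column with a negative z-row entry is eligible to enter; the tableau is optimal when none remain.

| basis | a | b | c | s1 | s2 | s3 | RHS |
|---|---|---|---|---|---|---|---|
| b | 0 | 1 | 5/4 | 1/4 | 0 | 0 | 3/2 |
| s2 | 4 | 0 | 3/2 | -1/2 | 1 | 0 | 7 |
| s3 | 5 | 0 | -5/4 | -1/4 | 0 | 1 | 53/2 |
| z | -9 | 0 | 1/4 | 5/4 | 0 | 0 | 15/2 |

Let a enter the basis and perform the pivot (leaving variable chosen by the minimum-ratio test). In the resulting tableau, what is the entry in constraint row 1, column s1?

1/4

Ratio test on column a — row 1: entry 0 ≤ 0; row 2: 7/4 = 7/4; row 3: (53/2)/5 = 53/10. Minimum is 7/4 at row 2 (s2 leaves); pivot element 4.
Divide row 2 by 4; eliminate column a from the other rows.
Row 1 update in column s1: 1/4 − 0·(-1/8) = 1/4.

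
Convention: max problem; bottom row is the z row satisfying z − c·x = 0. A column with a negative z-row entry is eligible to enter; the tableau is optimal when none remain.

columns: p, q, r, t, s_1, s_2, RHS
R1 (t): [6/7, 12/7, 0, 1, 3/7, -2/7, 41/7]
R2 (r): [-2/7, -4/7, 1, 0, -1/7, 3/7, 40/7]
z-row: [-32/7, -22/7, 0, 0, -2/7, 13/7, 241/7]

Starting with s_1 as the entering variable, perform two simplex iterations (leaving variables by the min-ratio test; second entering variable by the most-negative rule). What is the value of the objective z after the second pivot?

197/3

Ratio test on column s_1 — row 1: (41/7)/(3/7) = 41/3; row 2: entry -1/7 ≤ 0. Minimum is 41/3 at row 1 (t leaves); pivot element 3/7.
Pivot on row 1; the z-row RHS becomes 241/7 − (-2/7)·(41/3) = 115/3.
Next entering variable (most negative z-row entry -4): p.
Ratio test on column p — row 1: (41/3)/2 = 41/6; row 2: entry 0 ≤ 0. Minimum is 41/6 at row 1 (s_1 leaves); pivot element 2.
After the second pivot the z-row RHS is 115/3 − (-4)·(41/6) = 197/3.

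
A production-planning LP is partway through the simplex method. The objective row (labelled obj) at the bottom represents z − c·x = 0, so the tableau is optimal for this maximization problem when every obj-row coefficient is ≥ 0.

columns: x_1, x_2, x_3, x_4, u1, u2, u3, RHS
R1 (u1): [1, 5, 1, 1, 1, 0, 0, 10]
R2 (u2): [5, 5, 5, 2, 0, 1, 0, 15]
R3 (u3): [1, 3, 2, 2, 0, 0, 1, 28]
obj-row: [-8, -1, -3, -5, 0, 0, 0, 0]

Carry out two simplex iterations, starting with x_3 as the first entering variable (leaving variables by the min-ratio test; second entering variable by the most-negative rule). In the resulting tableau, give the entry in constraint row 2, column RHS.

Ratio test on column x_3 — row 1: 10/1 = 10; row 2: 15/5 = 3; row 3: 28/2 = 14. Minimum is 3 at row 2 (u2 leaves); pivot element 5.
Divide row 2 by 5; eliminate column x_3 from the other rows.
Second iteration: most negative obj-row entry is -5 in column x_1, so x_1 enters.
Ratio test on column x_1 — row 1: entry 0 ≤ 0; row 2: 3/1 = 3; row 3: entry -1 ≤ 0. Minimum is 3 at row 2 (x_3 leaves); pivot element 1.
Divide row 2 by 1; eliminate column x_1 from the other rows.
After both pivots, the entry at constraint row 2, column RHS is 3.

3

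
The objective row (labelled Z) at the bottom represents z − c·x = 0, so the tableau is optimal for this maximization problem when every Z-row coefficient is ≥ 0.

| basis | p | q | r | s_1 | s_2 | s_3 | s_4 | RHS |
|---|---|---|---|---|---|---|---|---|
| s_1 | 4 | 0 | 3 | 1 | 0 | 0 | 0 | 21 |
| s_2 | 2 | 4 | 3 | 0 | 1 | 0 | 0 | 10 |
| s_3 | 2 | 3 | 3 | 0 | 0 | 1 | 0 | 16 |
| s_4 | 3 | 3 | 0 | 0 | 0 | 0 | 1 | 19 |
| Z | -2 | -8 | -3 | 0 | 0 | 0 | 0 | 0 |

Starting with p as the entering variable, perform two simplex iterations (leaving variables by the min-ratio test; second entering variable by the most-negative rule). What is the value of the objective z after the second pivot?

20

Ratio test on column p — row 1: 21/4 = 21/4; row 2: 10/2 = 5; row 3: 16/2 = 8; row 4: 19/3 = 19/3. Minimum is 5 at row 2 (s_2 leaves); pivot element 2.
Pivot on row 2; the Z-row RHS becomes 0 − (-2)·5 = 10.
Next entering variable (most negative Z-row entry -4): q.
Ratio test on column q — row 1: entry -8 ≤ 0; row 2: 5/2 = 5/2; row 3: entry -1 ≤ 0; row 4: entry -3 ≤ 0. Minimum is 5/2 at row 2 (p leaves); pivot element 2.
After the second pivot the Z-row RHS is 10 − (-4)·(5/2) = 20.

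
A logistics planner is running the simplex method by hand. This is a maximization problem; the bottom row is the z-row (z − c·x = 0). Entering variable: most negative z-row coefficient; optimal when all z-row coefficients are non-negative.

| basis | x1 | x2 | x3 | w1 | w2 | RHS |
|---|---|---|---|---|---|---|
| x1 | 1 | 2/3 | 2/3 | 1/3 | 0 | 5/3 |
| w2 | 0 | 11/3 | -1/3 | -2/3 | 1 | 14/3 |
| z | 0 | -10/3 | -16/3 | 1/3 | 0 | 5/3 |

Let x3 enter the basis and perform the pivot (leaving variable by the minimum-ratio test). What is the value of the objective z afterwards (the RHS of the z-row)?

15

Ratio test on column x3 — row 1: (5/3)/(2/3) = 5/2; row 2: entry -1/3 ≤ 0. Minimum is 5/2 at row 1 (x1 leaves); pivot element 2/3.
Pivot on row 1; the z-row RHS becomes 5/3 − (-16/3)·(5/2) = 15.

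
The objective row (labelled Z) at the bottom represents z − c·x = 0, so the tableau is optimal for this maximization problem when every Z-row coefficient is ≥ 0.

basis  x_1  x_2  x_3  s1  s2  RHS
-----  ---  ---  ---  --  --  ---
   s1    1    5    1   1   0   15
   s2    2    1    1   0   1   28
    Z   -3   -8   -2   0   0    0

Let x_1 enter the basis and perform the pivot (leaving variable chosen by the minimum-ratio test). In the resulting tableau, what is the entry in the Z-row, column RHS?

42

Ratio test on column x_1 — row 1: 15/1 = 15; row 2: 28/2 = 14. Minimum is 14 at row 2 (s2 leaves); pivot element 2.
Divide row 2 by 2; eliminate column x_1 from the other rows.
Z-row update in column RHS: 0 − (-3)·14 = 42.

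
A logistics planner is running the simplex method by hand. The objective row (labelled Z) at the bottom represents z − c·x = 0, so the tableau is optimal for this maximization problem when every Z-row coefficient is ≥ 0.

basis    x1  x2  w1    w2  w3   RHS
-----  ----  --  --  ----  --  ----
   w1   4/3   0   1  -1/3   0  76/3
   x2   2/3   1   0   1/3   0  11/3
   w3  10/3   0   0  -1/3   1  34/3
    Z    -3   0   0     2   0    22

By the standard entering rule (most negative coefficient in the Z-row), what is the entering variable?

Negative Z-row entries: x1: -3.
The most negative is -3 in column x1, so x1 enters.

x1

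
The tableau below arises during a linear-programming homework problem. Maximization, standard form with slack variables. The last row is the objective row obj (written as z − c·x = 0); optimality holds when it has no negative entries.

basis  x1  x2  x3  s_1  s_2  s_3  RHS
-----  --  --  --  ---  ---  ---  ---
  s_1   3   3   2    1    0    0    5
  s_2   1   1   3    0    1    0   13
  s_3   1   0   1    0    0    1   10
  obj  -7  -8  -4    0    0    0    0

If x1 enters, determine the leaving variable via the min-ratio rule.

Column x1 entries and ratios — s_1: 5/3 = 5/3; s_2: 13/1 = 13; s_3: 10/1 = 10.
Smallest ratio is 5/3 in the row of s_1, so s_1 leaves.

s_1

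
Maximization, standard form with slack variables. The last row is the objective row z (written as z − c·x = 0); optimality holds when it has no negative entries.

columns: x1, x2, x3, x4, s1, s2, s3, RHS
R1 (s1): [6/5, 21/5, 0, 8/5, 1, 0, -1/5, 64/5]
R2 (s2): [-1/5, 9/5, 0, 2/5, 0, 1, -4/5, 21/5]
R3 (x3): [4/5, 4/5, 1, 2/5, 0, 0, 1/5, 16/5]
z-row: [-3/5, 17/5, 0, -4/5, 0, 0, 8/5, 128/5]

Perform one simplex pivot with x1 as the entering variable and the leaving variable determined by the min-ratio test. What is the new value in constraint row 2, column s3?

-3/4

Ratio test on column x1 — row 1: (64/5)/(6/5) = 32/3; row 2: entry -1/5 ≤ 0; row 3: (16/5)/(4/5) = 4. Minimum is 4 at row 3 (x3 leaves); pivot element 4/5.
Divide row 3 by 4/5; eliminate column x1 from the other rows.
Row 2 update in column s3: -4/5 − (-1/5)·(1/4) = -3/4.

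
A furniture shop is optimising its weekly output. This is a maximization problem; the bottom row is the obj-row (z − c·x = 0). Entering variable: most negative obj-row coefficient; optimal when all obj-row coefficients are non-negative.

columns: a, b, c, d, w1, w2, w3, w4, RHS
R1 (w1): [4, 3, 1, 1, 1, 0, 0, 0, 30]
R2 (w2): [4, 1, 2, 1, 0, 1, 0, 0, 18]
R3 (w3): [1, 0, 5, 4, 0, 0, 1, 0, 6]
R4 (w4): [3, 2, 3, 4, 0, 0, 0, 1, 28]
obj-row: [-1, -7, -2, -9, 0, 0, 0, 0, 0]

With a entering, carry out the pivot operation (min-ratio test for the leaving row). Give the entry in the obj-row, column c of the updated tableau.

-3/2

Ratio test on column a — row 1: 30/4 = 15/2; row 2: 18/4 = 9/2; row 3: 6/1 = 6; row 4: 28/3 = 28/3. Minimum is 9/2 at row 2 (w2 leaves); pivot element 4.
Divide row 2 by 4; eliminate column a from the other rows.
obj-row update in column c: -2 − (-1)·(1/2) = -3/2.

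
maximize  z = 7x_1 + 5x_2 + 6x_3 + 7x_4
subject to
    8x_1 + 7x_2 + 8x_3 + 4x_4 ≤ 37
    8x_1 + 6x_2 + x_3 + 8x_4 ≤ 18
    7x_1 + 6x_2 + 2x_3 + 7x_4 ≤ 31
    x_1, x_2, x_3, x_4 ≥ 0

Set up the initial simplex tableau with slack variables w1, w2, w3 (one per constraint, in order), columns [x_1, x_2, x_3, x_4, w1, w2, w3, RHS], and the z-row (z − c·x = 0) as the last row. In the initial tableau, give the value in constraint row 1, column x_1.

8

Constraint 1 has coefficient 8 on x_1.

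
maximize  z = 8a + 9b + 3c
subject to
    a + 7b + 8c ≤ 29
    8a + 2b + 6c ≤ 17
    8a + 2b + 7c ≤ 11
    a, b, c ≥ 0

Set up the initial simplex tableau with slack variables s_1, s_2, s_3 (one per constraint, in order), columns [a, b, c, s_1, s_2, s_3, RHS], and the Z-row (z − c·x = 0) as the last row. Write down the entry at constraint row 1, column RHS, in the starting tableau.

29

The RHS of constraint 1 is b_1 = 29.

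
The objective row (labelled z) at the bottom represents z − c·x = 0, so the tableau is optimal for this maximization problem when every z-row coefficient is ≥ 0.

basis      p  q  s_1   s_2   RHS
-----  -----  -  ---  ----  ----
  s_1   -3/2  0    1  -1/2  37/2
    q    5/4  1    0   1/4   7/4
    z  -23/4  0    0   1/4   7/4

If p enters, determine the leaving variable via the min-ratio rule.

q

Column p entries and ratios — s_1: -3/2 ≤ 0, skip; q: (7/4)/(5/4) = 7/5.
Smallest ratio is 7/5 in the row of q, so q leaves.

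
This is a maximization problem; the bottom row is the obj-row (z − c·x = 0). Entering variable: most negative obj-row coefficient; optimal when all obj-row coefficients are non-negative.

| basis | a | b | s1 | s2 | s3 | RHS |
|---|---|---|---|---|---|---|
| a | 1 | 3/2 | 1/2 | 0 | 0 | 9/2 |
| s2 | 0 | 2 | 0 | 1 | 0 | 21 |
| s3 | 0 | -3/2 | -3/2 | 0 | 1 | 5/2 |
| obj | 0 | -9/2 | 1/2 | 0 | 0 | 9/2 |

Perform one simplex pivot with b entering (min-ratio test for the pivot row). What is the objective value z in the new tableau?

18

Ratio test on column b — row 1: (9/2)/(3/2) = 3; row 2: 21/2 = 21/2; row 3: entry -3/2 ≤ 0. Minimum is 3 at row 1 (a leaves); pivot element 3/2.
Pivot on row 1; the obj-row RHS becomes 9/2 − (-9/2)·3 = 18.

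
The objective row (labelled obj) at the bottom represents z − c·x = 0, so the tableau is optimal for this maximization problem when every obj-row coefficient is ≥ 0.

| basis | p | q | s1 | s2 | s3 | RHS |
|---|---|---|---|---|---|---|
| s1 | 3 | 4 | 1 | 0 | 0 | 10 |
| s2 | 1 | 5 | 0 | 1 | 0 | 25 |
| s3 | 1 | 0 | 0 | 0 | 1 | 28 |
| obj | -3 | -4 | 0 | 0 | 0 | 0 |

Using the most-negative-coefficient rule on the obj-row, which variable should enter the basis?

Negative obj-row entries: p: -3, q: -4.
The most negative is -4 in column q, so q enters.

q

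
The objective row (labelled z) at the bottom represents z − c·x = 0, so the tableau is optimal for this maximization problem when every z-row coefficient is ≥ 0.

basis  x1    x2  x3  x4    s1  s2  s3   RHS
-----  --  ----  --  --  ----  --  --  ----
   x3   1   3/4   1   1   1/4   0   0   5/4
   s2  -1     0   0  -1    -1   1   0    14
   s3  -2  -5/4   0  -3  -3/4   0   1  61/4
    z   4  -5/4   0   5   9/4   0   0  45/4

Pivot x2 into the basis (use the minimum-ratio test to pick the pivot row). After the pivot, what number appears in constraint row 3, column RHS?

Ratio test on column x2 — row 1: (5/4)/(3/4) = 5/3; row 2: entry 0 ≤ 0; row 3: entry -5/4 ≤ 0. Minimum is 5/3 at row 1 (x3 leaves); pivot element 3/4.
Divide row 1 by 3/4; eliminate column x2 from the other rows.
Row 3 update in column RHS: 61/4 − (-5/4)·(5/3) = 52/3.

52/3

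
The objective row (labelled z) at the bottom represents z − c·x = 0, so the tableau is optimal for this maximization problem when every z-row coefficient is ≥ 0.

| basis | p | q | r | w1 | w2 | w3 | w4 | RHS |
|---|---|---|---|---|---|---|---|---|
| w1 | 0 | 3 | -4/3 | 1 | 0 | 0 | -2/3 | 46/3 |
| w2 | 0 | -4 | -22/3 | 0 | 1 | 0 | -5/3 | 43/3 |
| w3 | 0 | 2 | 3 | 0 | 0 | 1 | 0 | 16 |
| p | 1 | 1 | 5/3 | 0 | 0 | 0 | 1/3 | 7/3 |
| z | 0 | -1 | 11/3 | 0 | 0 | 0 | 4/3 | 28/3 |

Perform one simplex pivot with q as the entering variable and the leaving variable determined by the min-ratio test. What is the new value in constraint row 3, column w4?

Ratio test on column q — row 1: (46/3)/3 = 46/9; row 2: entry -4 ≤ 0; row 3: 16/2 = 8; row 4: (7/3)/1 = 7/3. Minimum is 7/3 at row 4 (p leaves); pivot element 1.
Divide row 4 by 1; eliminate column q from the other rows.
Row 3 update in column w4: 0 − 2·(1/3) = -2/3.

-2/3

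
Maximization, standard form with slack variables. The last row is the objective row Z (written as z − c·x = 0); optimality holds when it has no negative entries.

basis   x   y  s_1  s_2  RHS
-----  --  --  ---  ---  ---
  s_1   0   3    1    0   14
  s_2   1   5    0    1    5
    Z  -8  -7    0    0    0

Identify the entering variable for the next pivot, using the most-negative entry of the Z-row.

Negative Z-row entries: x: -8, y: -7.
The most negative is -8 in column x, so x enters.

x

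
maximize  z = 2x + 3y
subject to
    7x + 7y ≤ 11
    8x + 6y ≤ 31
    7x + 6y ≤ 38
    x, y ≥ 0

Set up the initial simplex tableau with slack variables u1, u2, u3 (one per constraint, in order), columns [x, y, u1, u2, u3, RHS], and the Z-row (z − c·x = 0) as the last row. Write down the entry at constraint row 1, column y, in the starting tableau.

7

Constraint 1 has coefficient 7 on y.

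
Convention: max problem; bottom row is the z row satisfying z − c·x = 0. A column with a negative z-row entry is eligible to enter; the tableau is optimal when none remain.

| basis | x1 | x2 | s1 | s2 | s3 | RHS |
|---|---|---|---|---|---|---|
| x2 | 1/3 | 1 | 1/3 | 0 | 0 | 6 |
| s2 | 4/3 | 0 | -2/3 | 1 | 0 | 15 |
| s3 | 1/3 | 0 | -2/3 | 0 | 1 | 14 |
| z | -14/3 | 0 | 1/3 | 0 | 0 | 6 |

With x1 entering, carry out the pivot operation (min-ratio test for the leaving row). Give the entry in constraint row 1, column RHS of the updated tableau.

Ratio test on column x1 — row 1: 6/(1/3) = 18; row 2: 15/(4/3) = 45/4; row 3: 14/(1/3) = 42. Minimum is 45/4 at row 2 (s2 leaves); pivot element 4/3.
Divide row 2 by 4/3; eliminate column x1 from the other rows.
Row 1 update in column RHS: 6 − (1/3)·(45/4) = 9/4.

9/4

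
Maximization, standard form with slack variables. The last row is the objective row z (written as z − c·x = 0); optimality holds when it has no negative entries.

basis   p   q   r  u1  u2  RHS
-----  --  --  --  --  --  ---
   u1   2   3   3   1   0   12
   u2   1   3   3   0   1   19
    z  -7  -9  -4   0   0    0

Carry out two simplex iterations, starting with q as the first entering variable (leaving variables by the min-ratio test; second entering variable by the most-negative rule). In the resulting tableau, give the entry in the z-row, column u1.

Ratio test on column q — row 1: 12/3 = 4; row 2: 19/3 = 19/3. Minimum is 4 at row 1 (u1 leaves); pivot element 3.
Divide row 1 by 3; eliminate column q from the other rows.
Second iteration: most negative z-row entry is -1 in column p, so p enters.
Ratio test on column p — row 1: 4/(2/3) = 6; row 2: entry -1 ≤ 0. Minimum is 6 at row 1 (q leaves); pivot element 2/3.
Divide row 1 by 2/3; eliminate column p from the other rows.
After both pivots, the entry at the z-row, column u1 is 7/2.

7/2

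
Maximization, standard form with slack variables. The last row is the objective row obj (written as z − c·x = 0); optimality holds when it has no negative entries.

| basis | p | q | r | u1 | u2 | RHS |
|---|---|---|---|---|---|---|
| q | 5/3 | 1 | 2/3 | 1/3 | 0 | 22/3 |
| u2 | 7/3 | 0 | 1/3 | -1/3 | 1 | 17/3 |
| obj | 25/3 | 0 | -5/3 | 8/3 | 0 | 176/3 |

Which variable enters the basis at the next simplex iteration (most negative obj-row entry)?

r

Negative obj-row entries: r: -5/3.
The most negative is -5/3 in column r, so r enters.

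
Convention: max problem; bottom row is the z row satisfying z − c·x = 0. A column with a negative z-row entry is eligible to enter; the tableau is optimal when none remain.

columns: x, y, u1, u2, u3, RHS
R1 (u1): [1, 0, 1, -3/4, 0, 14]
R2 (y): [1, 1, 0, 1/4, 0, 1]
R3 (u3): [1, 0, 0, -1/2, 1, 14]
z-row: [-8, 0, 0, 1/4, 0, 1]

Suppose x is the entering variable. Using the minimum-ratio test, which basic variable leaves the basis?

Column x entries and ratios — u1: 14/1 = 14; y: 1/1 = 1; u3: 14/1 = 14.
Smallest ratio is 1 in the row of y, so y leaves.

y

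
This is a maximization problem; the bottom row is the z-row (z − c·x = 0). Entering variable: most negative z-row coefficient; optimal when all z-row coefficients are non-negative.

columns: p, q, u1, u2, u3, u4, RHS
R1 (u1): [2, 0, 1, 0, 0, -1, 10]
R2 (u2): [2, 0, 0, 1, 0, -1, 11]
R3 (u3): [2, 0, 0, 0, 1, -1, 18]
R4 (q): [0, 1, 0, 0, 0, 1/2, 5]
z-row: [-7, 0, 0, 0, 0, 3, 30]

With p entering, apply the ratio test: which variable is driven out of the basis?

Column p entries and ratios — u1: 10/2 = 5; u2: 11/2 = 11/2; u3: 18/2 = 9; q: 0 ≤ 0, skip.
Smallest ratio is 5 in the row of u1, so u1 leaves.

u1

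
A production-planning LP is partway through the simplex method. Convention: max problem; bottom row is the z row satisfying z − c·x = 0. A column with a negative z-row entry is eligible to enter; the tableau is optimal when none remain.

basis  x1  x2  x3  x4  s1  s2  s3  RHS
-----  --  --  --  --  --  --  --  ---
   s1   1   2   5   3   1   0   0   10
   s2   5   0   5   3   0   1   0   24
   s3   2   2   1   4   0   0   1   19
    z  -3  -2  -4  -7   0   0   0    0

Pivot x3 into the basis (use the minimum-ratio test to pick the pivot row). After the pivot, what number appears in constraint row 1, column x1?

Ratio test on column x3 — row 1: 10/5 = 2; row 2: 24/5 = 24/5; row 3: 19/1 = 19. Minimum is 2 at row 1 (s1 leaves); pivot element 5.
Divide row 1 by 5; eliminate column x3 from the other rows.
In the new row 1, the x1 entry is the old entry divided by the pivot: 1/5 = 1/5.

1/5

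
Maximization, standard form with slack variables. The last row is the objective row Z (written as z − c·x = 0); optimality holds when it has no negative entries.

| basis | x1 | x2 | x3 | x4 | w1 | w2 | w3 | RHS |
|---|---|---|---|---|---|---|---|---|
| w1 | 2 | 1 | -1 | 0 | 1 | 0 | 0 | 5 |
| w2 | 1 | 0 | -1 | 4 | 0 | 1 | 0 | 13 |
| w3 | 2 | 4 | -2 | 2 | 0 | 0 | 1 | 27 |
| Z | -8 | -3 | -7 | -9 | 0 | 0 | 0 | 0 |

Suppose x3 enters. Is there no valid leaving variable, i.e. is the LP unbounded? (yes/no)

yes

Every constraint-row entry in column x3 is ≤ 0, so increasing x3 is unbounded.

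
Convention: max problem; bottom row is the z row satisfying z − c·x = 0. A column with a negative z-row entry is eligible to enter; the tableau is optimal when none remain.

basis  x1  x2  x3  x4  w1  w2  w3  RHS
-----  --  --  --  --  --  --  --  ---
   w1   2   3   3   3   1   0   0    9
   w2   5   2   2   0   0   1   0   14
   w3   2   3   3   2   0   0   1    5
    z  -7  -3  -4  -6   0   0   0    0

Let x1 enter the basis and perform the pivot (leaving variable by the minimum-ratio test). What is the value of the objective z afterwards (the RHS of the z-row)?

35/2

Ratio test on column x1 — row 1: 9/2 = 9/2; row 2: 14/5 = 14/5; row 3: 5/2 = 5/2. Minimum is 5/2 at row 3 (w3 leaves); pivot element 2.
Pivot on row 3; the z-row RHS becomes 0 − (-7)·(5/2) = 35/2.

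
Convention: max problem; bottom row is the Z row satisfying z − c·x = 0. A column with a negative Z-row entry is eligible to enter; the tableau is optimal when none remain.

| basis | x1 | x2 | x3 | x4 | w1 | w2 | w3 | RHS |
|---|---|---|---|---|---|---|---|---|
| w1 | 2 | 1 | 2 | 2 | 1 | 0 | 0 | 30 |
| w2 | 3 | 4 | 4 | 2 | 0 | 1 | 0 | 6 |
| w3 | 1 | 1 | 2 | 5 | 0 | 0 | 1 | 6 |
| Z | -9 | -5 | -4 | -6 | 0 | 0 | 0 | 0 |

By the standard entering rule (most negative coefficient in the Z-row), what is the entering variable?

x1

Negative Z-row entries: x1: -9, x2: -5, x3: -4, x4: -6.
The most negative is -9 in column x1, so x1 enters.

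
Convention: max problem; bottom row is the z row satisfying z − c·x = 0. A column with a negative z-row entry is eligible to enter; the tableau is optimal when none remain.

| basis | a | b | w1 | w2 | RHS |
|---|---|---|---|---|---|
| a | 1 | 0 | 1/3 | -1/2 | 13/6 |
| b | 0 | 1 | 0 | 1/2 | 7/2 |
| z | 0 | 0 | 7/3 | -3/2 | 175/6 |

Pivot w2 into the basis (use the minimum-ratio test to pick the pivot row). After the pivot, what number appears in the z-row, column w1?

Ratio test on column w2 — row 1: entry -1/2 ≤ 0; row 2: (7/2)/(1/2) = 7. Minimum is 7 at row 2 (b leaves); pivot element 1/2.
Divide row 2 by 1/2; eliminate column w2 from the other rows.
z-row update in column w1: 7/3 − (-3/2)·0 = 7/3.

7/3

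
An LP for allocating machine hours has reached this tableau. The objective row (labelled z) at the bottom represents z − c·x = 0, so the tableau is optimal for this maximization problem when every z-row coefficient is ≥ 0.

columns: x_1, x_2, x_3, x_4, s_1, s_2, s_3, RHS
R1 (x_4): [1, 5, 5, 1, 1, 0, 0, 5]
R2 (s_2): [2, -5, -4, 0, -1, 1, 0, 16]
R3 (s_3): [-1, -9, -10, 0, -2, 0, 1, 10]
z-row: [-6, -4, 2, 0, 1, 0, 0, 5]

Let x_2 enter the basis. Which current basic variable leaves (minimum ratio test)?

x_4

Column x_2 entries and ratios — x_4: 5/5 = 1; s_2: -5 ≤ 0, skip; s_3: -9 ≤ 0, skip.
Smallest ratio is 1 in the row of x_4, so x_4 leaves.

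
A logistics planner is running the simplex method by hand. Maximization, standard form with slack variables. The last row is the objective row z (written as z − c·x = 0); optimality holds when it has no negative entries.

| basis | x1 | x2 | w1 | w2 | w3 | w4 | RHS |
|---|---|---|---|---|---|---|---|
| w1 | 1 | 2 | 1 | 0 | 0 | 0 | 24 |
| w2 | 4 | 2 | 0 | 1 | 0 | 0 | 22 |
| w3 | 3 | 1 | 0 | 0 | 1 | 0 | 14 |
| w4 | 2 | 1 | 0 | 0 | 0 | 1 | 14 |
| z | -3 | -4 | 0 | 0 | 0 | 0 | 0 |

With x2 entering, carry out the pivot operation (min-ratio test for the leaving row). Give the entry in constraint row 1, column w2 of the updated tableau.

Ratio test on column x2 — row 1: 24/2 = 12; row 2: 22/2 = 11; row 3: 14/1 = 14; row 4: 14/1 = 14. Minimum is 11 at row 2 (w2 leaves); pivot element 2.
Divide row 2 by 2; eliminate column x2 from the other rows.
Row 1 update in column w2: 0 − 2·(1/2) = -1.

-1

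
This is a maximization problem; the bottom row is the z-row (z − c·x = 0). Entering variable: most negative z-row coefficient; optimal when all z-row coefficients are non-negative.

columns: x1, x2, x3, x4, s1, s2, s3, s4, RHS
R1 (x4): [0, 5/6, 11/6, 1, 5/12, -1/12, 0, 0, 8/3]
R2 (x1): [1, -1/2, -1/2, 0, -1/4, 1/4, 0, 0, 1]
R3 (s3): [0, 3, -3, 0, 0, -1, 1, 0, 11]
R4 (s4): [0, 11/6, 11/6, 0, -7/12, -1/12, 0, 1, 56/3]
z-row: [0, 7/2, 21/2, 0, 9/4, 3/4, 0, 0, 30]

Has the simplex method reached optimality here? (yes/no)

yes

Every z-row coefficient is ≥ 0, so the tableau is optimal.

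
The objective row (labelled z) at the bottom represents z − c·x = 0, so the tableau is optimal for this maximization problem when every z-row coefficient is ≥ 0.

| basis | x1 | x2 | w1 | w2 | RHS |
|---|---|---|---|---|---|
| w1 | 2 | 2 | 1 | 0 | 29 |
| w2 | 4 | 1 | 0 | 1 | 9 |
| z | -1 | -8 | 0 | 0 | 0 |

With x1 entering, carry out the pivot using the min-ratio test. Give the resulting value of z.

9/4

Ratio test on column x1 — row 1: 29/2 = 29/2; row 2: 9/4 = 9/4. Minimum is 9/4 at row 2 (w2 leaves); pivot element 4.
Pivot on row 2; the z-row RHS becomes 0 − (-1)·(9/4) = 9/4.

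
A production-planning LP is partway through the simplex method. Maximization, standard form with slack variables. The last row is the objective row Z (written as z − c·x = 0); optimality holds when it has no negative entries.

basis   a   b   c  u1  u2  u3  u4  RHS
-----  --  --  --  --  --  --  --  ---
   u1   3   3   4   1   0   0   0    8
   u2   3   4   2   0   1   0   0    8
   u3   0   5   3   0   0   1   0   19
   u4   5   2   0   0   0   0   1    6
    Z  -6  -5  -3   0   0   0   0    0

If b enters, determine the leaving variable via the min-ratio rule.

Column b entries and ratios — u1: 8/3 = 8/3; u2: 8/4 = 2; u3: 19/5 = 19/5; u4: 6/2 = 3.
Smallest ratio is 2 in the row of u2, so u2 leaves.

u2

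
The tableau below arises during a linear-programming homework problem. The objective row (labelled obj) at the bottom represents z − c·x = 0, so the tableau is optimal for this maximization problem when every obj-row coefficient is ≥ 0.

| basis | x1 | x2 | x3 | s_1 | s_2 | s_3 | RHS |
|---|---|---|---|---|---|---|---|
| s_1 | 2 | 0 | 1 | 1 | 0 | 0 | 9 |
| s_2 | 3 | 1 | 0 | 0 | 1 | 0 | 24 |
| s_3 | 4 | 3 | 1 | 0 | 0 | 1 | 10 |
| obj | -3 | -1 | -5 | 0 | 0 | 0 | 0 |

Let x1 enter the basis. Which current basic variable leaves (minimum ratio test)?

s_3

Column x1 entries and ratios — s_1: 9/2 = 9/2; s_2: 24/3 = 8; s_3: 10/4 = 5/2.
Smallest ratio is 5/2 in the row of s_3, so s_3 leaves.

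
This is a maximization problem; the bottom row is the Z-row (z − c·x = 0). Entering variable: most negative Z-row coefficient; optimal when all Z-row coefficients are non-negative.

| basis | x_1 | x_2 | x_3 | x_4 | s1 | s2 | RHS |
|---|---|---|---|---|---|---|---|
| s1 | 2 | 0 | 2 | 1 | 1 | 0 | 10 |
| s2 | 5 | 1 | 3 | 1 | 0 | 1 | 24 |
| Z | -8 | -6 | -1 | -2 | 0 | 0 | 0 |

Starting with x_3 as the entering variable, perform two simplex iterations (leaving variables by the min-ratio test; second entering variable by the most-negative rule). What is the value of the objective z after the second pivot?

73/2

Ratio test on column x_3 — row 1: 10/2 = 5; row 2: 24/3 = 8. Minimum is 5 at row 1 (s1 leaves); pivot element 2.
Pivot on row 1; the Z-row RHS becomes 0 − (-1)·5 = 5.
Next entering variable (most negative Z-row entry -7): x_1.
Ratio test on column x_1 — row 1: 5/1 = 5; row 2: 9/2 = 9/2. Minimum is 9/2 at row 2 (s2 leaves); pivot element 2.
After the second pivot the Z-row RHS is 5 − (-7)·(9/2) = 73/2.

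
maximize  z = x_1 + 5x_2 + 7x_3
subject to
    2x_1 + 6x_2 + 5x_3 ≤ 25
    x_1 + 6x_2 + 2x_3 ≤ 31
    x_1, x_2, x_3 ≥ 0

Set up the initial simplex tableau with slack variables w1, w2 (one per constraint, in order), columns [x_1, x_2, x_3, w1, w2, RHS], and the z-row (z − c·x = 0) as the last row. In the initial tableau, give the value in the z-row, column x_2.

The z-row carries the negated objective coefficients: the x_2 entry is -5.

-5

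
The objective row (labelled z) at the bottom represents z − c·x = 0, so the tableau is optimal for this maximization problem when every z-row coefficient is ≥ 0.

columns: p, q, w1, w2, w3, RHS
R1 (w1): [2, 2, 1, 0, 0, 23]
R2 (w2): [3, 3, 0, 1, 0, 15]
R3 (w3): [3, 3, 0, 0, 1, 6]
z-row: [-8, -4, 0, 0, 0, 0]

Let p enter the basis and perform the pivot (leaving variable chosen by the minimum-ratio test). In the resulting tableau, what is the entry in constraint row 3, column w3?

Ratio test on column p — row 1: 23/2 = 23/2; row 2: 15/3 = 5; row 3: 6/3 = 2. Minimum is 2 at row 3 (w3 leaves); pivot element 3.
Divide row 3 by 3; eliminate column p from the other rows.
In the new row 3, the w3 entry is the old entry divided by the pivot: 1/3 = 1/3.

1/3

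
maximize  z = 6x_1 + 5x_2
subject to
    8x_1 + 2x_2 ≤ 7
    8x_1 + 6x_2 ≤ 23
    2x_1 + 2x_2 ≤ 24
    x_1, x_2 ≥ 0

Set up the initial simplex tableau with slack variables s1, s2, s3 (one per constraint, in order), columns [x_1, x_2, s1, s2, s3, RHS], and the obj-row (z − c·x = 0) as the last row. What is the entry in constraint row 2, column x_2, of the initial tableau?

Constraint 2 has coefficient 6 on x_2.

6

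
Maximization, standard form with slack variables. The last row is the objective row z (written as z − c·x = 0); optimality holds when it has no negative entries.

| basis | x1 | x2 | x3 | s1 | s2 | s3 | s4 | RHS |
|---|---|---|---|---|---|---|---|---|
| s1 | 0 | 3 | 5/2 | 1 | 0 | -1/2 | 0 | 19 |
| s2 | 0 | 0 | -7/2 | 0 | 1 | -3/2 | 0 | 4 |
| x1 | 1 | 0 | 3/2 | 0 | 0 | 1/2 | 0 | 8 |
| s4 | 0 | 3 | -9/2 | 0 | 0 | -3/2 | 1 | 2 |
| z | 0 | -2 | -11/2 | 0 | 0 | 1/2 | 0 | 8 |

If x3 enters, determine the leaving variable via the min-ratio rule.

x1

Column x3 entries and ratios — s1: 19/(5/2) = 38/5; s2: -7/2 ≤ 0, skip; x1: 8/(3/2) = 16/3; s4: -9/2 ≤ 0, skip.
Smallest ratio is 16/3 in the row of x1, so x1 leaves.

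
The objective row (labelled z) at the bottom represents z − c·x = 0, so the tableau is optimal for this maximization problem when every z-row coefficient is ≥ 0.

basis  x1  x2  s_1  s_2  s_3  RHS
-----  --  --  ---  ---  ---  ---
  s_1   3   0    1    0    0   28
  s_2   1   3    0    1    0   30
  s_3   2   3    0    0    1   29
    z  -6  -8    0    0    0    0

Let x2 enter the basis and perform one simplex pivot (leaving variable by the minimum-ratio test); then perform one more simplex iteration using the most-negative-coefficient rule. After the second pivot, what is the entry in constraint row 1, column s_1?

Ratio test on column x2 — row 1: entry 0 ≤ 0; row 2: 30/3 = 10; row 3: 29/3 = 29/3. Minimum is 29/3 at row 3 (s_3 leaves); pivot element 3.
Divide row 3 by 3; eliminate column x2 from the other rows.
Second iteration: most negative z-row entry is -2/3 in column x1, so x1 enters.
Ratio test on column x1 — row 1: 28/3 = 28/3; row 2: entry -1 ≤ 0; row 3: (29/3)/(2/3) = 29/2. Minimum is 28/3 at row 1 (s_1 leaves); pivot element 3.
Divide row 1 by 3; eliminate column x1 from the other rows.
After both pivots, the entry at constraint row 1, column s_1 is 1/3.

1/3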